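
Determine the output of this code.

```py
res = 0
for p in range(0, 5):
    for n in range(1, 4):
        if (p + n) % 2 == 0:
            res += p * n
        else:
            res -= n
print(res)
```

p=0,n=1: odd sum, res = 0-1 = -1
p=0,n=2: even sum, res = (-1)+0 = -1
p=0,n=3: odd sum, res = (-1)-3 = -4
p=1,n=1: even sum, res = (-4)+1 = -3
p=1,n=2: odd sum, res = (-3)-2 = -5
p=1,n=3: even sum, res = (-5)+3 = -2
p=2,n=1: odd sum, res = (-2)-1 = -3
p=2,n=2: even sum, res = (-3)+4 = 1
p=2,n=3: odd sum, res = 1-3 = -2
p=3,n=1: even sum, res = (-2)+3 = 1
p=3,n=2: odd sum, res = 1-2 = -1
p=3,n=3: even sum, res = (-1)+9 = 8
p=4,n=1: odd sum, res = 8-1 = 7
p=4,n=2: even sum, res = 7+8 = 15
p=4,n=3: odd sum, res = 15-3 = 12

12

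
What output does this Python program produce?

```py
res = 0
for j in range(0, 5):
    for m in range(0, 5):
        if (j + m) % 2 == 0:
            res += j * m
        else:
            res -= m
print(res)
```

28

j=0,m=0: even sum, res = 0+0 = 0
j=0,m=1: odd sum, res = 0-1 = -1
j=0,m=2: even sum, res = (-1)+0 = -1
j=0,m=3: odd sum, res = (-1)-3 = -4
j=0,m=4: even sum, res = (-4)+0 = -4
j=1,m=0: odd sum, res = (-4)-0 = -4
j=1,m=1: even sum, res = (-4)+1 = -3
j=1,m=2: odd sum, res = (-3)-2 = -5
j=1,m=3: even sum, res = (-5)+3 = -2
j=1,m=4: odd sum, res = (-2)-4 = -6
j=2,m=0: even sum, res = (-6)+0 = -6
j=2,m=1: odd sum, res = (-6)-1 = -7
j=2,m=2: even sum, res = (-7)+4 = -3
j=2,m=3: odd sum, res = (-3)-3 = -6
j=2,m=4: even sum, res = (-6)+8 = 2
j=3,m=0: odd sum, res = 2-0 = 2
j=3,m=1: even sum, res = 2+3 = 5
j=3,m=2: odd sum, res = 5-2 = 3
j=3,m=3: even sum, res = 3+9 = 12
j=3,m=4: odd sum, res = 12-4 = 8
j=4,m=0: even sum, res = 8+0 = 8
j=4,m=1: odd sum, res = 8-1 = 7
j=4,m=2: even sum, res = 7+8 = 15
j=4,m=3: odd sum, res = 15-3 = 12
j=4,m=4: even sum, res = 12+16 = 28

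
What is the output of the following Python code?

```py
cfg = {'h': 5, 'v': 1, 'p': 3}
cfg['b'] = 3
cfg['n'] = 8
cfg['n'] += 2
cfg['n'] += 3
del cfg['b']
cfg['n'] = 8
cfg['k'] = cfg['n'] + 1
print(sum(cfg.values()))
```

cfg['b'] = 3 → {'h': 5, 'v': 1, 'p': 3, 'b': 3}
cfg['n'] = 8 → {'h': 5, 'v': 1, 'p': 3, 'b': 3, 'n': 8}
cfg['n'] = 8+2 = 10 → {'h': 5, 'v': 1, 'p': 3, 'b': 3, 'n': 10}
cfg['n'] = 10+3 = 13 → {'h': 5, 'v': 1, 'p': 3, 'b': 3, 'n': 13}
del 'b' → {'h': 5, 'v': 1, 'p': 3, 'n': 13}
cfg['n'] = 8 → {'h': 5, 'v': 1, 'p': 3, 'n': 8}
cfg['k'] = cfg['n']+1 = 9 → {'h': 5, 'v': 1, 'p': 3, 'n': 8, 'k': 9}
sum of values = 26

26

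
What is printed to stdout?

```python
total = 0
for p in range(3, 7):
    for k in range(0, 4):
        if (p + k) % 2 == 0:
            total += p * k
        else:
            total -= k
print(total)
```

40

p=3,k=0: odd sum, total = 0-0 = 0
p=3,k=1: even sum, total = 0+3 = 3
p=3,k=2: odd sum, total = 3-2 = 1
p=3,k=3: even sum, total = 1+9 = 10
p=4,k=0: even sum, total = 10+0 = 10
p=4,k=1: odd sum, total = 10-1 = 9
p=4,k=2: even sum, total = 9+8 = 17
p=4,k=3: odd sum, total = 17-3 = 14
p=5,k=0: odd sum, total = 14-0 = 14
p=5,k=1: even sum, total = 14+5 = 19
p=5,k=2: odd sum, total = 19-2 = 17
p=5,k=3: even sum, total = 17+15 = 32
p=6,k=0: even sum, total = 32+0 = 32
p=6,k=1: odd sum, total = 32-1 = 31
p=6,k=2: even sum, total = 31+12 = 43
p=6,k=3: odd sum, total = 43-3 = 40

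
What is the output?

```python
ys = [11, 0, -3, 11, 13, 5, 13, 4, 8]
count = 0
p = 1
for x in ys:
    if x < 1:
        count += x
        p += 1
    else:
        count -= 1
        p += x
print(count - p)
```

x=11: not <1, count = 0-1 = -1; p=12
x=0: <1, count = (-1)+0 = -1; p=13
x=-3: <1, count = (-1)+(-3) = -4; p=14
x=11: not <1, count = (-4)-1 = -5; p=25
x=13: not <1, count = (-5)-1 = -6; p=38
x=5: not <1, count = (-6)-1 = -7; p=43
x=13: not <1, count = (-7)-1 = -8; p=56
x=4: not <1, count = (-8)-1 = -9; p=60
x=8: not <1, count = (-9)-1 = -10; p=68
count-p = (-10)-68 = -78

-78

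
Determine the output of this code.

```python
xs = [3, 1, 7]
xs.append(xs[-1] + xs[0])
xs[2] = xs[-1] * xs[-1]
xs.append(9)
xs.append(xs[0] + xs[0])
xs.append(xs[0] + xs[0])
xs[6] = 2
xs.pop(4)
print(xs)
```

[3, 1, 100, 10, 6, 2]

append xs[-1]+xs[0] = 7+3 = 10 → [3, 1, 7, 10]
xs[2] = xs[-1]*xs[-1] = 10*10 = 100 → [3, 1, 100, 10]
append 9 → [3, 1, 100, 10, 9]
append xs[0]+xs[0] = 3+3 = 6 → [3, 1, 100, 10, 9, 6]
append xs[0]+xs[0] = 3+3 = 6 → [3, 1, 100, 10, 9, 6, 6]
xs[6] = 2 → [3, 1, 100, 10, 9, 6, 2]
pop(4) removes 9 → [3, 1, 100, 10, 6, 2]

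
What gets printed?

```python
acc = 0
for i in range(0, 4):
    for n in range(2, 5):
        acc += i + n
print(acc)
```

i=0,n=2: acc = 0+2 = 2
i=0,n=3: acc = 2+3 = 5
i=0,n=4: acc = 5+4 = 9
i=1,n=2: acc = 9+3 = 12
i=1,n=3: acc = 12+4 = 16
i=1,n=4: acc = 16+5 = 21
i=2,n=2: acc = 21+4 = 25
i=2,n=3: acc = 25+5 = 30
i=2,n=4: acc = 30+6 = 36
i=3,n=2: acc = 36+5 = 41
i=3,n=3: acc = 41+6 = 47
i=3,n=4: acc = 47+7 = 54

54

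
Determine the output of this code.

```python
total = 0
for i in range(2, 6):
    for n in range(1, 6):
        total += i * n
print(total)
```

i=2,n=1: total = 0+2 = 2
i=2,n=2: total = 2+4 = 6
i=2,n=3: total = 6+6 = 12
i=2,n=4: total = 12+8 = 20
i=2,n=5: total = 20+10 = 30
i=3,n=1: total = 30+3 = 33
i=3,n=2: total = 33+6 = 39
i=3,n=3: total = 39+9 = 48
i=3,n=4: total = 48+12 = 60
i=3,n=5: total = 60+15 = 75
i=4,n=1: total = 75+4 = 79
i=4,n=2: total = 79+8 = 87
i=4,n=3: total = 87+12 = 99
i=4,n=4: total = 99+16 = 115
i=4,n=5: total = 115+20 = 135
i=5,n=1: total = 135+5 = 140
i=5,n=2: total = 140+10 = 150
i=5,n=3: total = 150+15 = 165
i=5,n=4: total = 165+20 = 185
i=5,n=5: total = 185+25 = 210

210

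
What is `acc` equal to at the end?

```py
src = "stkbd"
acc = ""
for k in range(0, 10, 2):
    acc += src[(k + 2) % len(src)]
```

k=0: add src[2]='k' → 'k'
k=2: add src[4]='d' → 'kd'
k=4: add src[1]='t' → 'kdt'
k=6: add src[3]='b' → 'kdtb'
k=8: add src[0]='s' → 'kdtbs'

'kdtbs'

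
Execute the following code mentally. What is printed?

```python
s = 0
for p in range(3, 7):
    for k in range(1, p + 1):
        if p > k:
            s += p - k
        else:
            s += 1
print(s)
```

p=3,k=1: 3>1, s = 0+2 = 2
p=3,k=2: 3>2, s = 2+1 = 3
p=3,k=3: not 3>3, s = 3+1 = 4
p=4,k=1: 4>1, s = 4+3 = 7
p=4,k=2: 4>2, s = 7+2 = 9
p=4,k=3: 4>3, s = 9+1 = 10
p=4,k=4: not 4>4, s = 10+1 = 11
p=5,k=1: 5>1, s = 11+4 = 15
p=5,k=2: 5>2, s = 15+3 = 18
p=5,k=3: 5>3, s = 18+2 = 20
p=5,k=4: 5>4, s = 20+1 = 21
p=5,k=5: not 5>5, s = 21+1 = 22
p=6,k=1: 6>1, s = 22+5 = 27
p=6,k=2: 6>2, s = 27+4 = 31
p=6,k=3: 6>3, s = 31+3 = 34
p=6,k=4: 6>4, s = 34+2 = 36
p=6,k=5: 6>5, s = 36+1 = 37
p=6,k=6: not 6>6, s = 37+1 = 38

38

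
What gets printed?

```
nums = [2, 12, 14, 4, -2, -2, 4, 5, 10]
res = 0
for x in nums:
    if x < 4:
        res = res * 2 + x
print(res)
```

2

x=2: <4, res = 0*2+2 = 2
x=12: not <4
x=14: not <4
x=4: not <4
x=-2: <4, res = 2*2+(-2) = 2
x=-2: <4, res = 2*2+(-2) = 2
x=4: not <4
x=5: not <4
x=10: not <4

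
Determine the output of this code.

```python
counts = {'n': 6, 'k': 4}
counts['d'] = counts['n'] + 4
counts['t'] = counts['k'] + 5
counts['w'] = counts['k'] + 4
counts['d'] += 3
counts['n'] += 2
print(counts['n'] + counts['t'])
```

17

counts['d'] = counts['n']+4 = 10 → {'n': 6, 'k': 4, 'd': 10}
counts['t'] = counts['k']+5 = 9 → {'n': 6, 'k': 4, 'd': 10, 't': 9}
counts['w'] = counts['k']+4 = 8 → {'n': 6, 'k': 4, 'd': 10, 't': 9, 'w': 8}
counts['d'] = 10+3 = 13 → {'n': 6, 'k': 4, 'd': 13, 't': 9, 'w': 8}
counts['n'] = 6+2 = 8 → {'n': 8, 'k': 4, 'd': 13, 't': 9, 'w': 8}
counts['n']+counts['t'] = 8+9 = 17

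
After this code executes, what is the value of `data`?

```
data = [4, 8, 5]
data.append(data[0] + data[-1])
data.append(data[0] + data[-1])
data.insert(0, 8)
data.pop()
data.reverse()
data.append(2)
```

append data[0]+data[-1] = 4+5 = 9 → [4, 8, 5, 9]
append data[0]+data[-1] = 4+9 = 13 → [4, 8, 5, 9, 13]
insert 8 at 0 → [8, 4, 8, 5, 9, 13]
pop() removes 13 → [8, 4, 8, 5, 9]
reverse → [9, 5, 8, 4, 8]
append 2 → [9, 5, 8, 4, 8, 2]

[9, 5, 8, 4, 8, 2]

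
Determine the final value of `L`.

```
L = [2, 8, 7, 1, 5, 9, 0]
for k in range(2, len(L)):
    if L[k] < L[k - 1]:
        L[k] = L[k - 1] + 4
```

k=2: 7<8, L[2] = 8+4 = 12 → [2, 8, 12, 1, 5, 9, 0]
k=3: 1<12, L[3] = 12+4 = 16 → [2, 8, 12, 16, 5, 9, 0]
k=4: 5<16, L[4] = 16+4 = 20 → [2, 8, 12, 16, 20, 9, 0]
k=5: 9<20, L[5] = 20+4 = 24 → [2, 8, 12, 16, 20, 24, 0]
k=6: 0<24, L[6] = 24+4 = 28 → [2, 8, 12, 16, 20, 24, 28]

[2, 8, 12, 16, 20, 24, 28]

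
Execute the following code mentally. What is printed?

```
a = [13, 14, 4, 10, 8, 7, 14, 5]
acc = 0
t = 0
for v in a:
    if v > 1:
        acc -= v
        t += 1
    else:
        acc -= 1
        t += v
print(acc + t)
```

-67

v=13: >1, acc = 0-13 = -13; t=1
v=14: >1, acc = (-13)-14 = -27; t=2
v=4: >1, acc = (-27)-4 = -31; t=3
v=10: >1, acc = (-31)-10 = -41; t=4
v=8: >1, acc = (-41)-8 = -49; t=5
v=7: >1, acc = (-49)-7 = -56; t=6
v=14: >1, acc = (-56)-14 = -70; t=7
v=5: >1, acc = (-70)-5 = -75; t=8
acc+t = (-75)+8 = -67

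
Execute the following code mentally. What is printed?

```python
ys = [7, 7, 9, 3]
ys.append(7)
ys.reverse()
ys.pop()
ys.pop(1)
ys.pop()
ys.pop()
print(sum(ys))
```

7

append 7 → [7, 7, 9, 3, 7]
reverse → [7, 3, 9, 7, 7]
pop() removes 7 → [7, 3, 9, 7]
pop(1) removes 3 → [7, 9, 7]
pop() removes 7 → [7, 9]
pop() removes 9 → [7]
sum = 7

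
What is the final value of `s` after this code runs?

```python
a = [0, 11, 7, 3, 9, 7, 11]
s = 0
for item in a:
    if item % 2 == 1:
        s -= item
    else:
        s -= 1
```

item=0: not odd, s = 0-1 = -1
item=11: odd, s = (-1)-11 = -12
item=7: odd, s = (-12)-7 = -19
item=3: odd, s = (-19)-3 = -22
item=9: odd, s = (-22)-9 = -31
item=7: odd, s = (-31)-7 = -38
item=11: odd, s = (-38)-11 = -49

-49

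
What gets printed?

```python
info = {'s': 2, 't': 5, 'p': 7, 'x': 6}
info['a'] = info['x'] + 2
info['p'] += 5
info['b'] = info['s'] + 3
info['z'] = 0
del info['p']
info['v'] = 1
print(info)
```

info['a'] = info['x']+2 = 8 → {'s': 2, 't': 5, 'p': 7, 'x': 6, 'a': 8}
info['p'] = 7+5 = 12 → {'s': 2, 't': 5, 'p': 12, 'x': 6, 'a': 8}
info['b'] = info['s']+3 = 5 → {'s': 2, 't': 5, 'p': 12, 'x': 6, 'a': 8, 'b': 5}
info['z'] = 0 → {'s': 2, 't': 5, 'p': 12, 'x': 6, 'a': 8, 'b': 5, 'z': 0}
del 'p' → {'s': 2, 't': 5, 'x': 6, 'a': 8, 'b': 5, 'z': 0}
info['v'] = 1 → {'s': 2, 't': 5, 'x': 6, 'a': 8, 'b': 5, 'z': 0, 'v': 1}

{'s': 2, 't': 5, 'x': 6, 'a': 8, 'b': 5, 'z': 0, 'v': 1}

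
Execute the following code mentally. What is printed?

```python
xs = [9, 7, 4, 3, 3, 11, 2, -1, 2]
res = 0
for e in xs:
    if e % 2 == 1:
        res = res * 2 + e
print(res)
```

e=9: odd, res = 0*2+9 = 9
e=7: odd, res = 9*2+7 = 25
e=4: not odd
e=3: odd, res = 25*2+3 = 53
e=3: odd, res = 53*2+3 = 109
e=11: odd, res = 109*2+11 = 229
e=2: not odd
e=-1: odd, res = 229*2+(-1) = 457
e=2: not odd

457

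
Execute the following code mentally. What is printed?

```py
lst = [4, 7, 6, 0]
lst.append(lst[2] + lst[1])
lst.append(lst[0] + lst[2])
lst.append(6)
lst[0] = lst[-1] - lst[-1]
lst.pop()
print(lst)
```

[0, 7, 6, 0, 13, 10]

append lst[2]+lst[1] = 6+7 = 13 → [4, 7, 6, 0, 13]
append lst[0]+lst[2] = 4+6 = 10 → [4, 7, 6, 0, 13, 10]
append 6 → [4, 7, 6, 0, 13, 10, 6]
lst[0] = lst[-1]-lst[-1] = 6-6 = 0 → [0, 7, 6, 0, 13, 10, 6]
pop() removes 6 → [0, 7, 6, 0, 13, 10]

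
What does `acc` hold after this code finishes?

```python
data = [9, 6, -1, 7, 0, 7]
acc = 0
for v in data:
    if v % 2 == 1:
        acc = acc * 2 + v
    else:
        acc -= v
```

41

v=9: odd, acc = 0*2+9 = 9
v=6: not odd, acc = 9-6 = 3
v=-1: odd, acc = 3*2+(-1) = 5
v=7: odd, acc = 5*2+7 = 17
v=0: not odd, acc = 17-0 = 17
v=7: odd, acc = 17*2+7 = 41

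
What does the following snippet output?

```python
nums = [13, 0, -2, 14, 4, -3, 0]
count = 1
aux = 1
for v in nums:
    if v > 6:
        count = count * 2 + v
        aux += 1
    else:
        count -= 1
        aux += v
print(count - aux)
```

v=13: >6, count = 1*2+13 = 15; aux=2
v=0: not >6, count = 15-1 = 14; aux=2
v=-2: not >6, count = 14-1 = 13; aux=0
v=14: >6, count = 13*2+14 = 40; aux=1
v=4: not >6, count = 40-1 = 39; aux=5
v=-3: not >6, count = 39-1 = 38; aux=2
v=0: not >6, count = 38-1 = 37; aux=2
count-aux = 37-2 = 35

35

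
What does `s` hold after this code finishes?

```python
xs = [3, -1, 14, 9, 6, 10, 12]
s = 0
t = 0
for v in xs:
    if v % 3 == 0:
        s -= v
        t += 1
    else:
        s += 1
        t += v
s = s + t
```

v=3: %3==0, s = 0-3 = -3; t=1
v=-1: not %3==0, s = (-3)+1 = -2; t=0
v=14: not %3==0, s = (-2)+1 = -1; t=14
v=9: %3==0, s = (-1)-9 = -10; t=15
v=6: %3==0, s = (-10)-6 = -16; t=16
v=10: not %3==0, s = (-16)+1 = -15; t=26
v=12: %3==0, s = (-15)-12 = -27; t=27
s+t = (-27)+27 = 0

0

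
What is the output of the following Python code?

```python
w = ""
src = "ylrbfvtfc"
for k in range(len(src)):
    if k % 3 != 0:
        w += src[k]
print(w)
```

k=0: skip
k=1: add 'l' → 'l'
k=2: add 'r' → 'lr'
k=3: skip
k=4: add 'f' → 'lrf'
k=5: add 'v' → 'lrfv'
k=6: skip
k=7: add 'f' → 'lrfvf'
k=8: add 'c' → 'lrfvfc'

lrfvfc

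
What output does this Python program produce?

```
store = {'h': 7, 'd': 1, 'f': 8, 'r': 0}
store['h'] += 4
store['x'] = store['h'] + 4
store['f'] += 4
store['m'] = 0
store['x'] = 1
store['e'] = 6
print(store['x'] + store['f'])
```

store['h'] = 7+4 = 11 → {'h': 11, 'd': 1, 'f': 8, 'r': 0}
store['x'] = store['h']+4 = 15 → {'h': 11, 'd': 1, 'f': 8, 'r': 0, 'x': 15}
store['f'] = 8+4 = 12 → {'h': 11, 'd': 1, 'f': 12, 'r': 0, 'x': 15}
store['m'] = 0 → {'h': 11, 'd': 1, 'f': 12, 'r': 0, 'x': 15, 'm': 0}
store['x'] = 1 → {'h': 11, 'd': 1, 'f': 12, 'r': 0, 'x': 1, 'm': 0}
store['e'] = 6 → {'h': 11, 'd': 1, 'f': 12, 'r': 0, 'x': 1, 'm': 0, 'e': 6}
store['x']+store['f'] = 1+12 = 13

13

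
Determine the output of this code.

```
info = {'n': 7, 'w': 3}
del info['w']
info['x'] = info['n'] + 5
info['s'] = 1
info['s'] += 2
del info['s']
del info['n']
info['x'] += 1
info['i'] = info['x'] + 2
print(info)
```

{'x': 13, 'i': 15}

del 'w' → {'n': 7}
info['x'] = info['n']+5 = 12 → {'n': 7, 'x': 12}
info['s'] = 1 → {'n': 7, 'x': 12, 's': 1}
info['s'] = 1+2 = 3 → {'n': 7, 'x': 12, 's': 3}
del 's' → {'n': 7, 'x': 12}
del 'n' → {'x': 12}
info['x'] = 12+1 = 13 → {'x': 13}
info['i'] = info['x']+2 = 15 → {'x': 13, 'i': 15}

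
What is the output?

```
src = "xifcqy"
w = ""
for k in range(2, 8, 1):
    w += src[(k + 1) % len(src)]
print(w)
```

cqyxif

k=2: add src[3]='c' → 'c'
k=3: add src[4]='q' → 'cq'
k=4: add src[5]='y' → 'cqy'
k=5: add src[0]='x' → 'cqyx'
k=6: add src[1]='i' → 'cqyxi'
k=7: add src[2]='f' → 'cqyxif'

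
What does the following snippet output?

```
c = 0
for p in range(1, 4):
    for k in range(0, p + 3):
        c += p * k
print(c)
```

71

p=1,k=0: c = 0+0 = 0
p=1,k=1: c = 0+1 = 1
p=1,k=2: c = 1+2 = 3
p=1,k=3: c = 3+3 = 6
p=2,k=0: c = 6+0 = 6
p=2,k=1: c = 6+2 = 8
p=2,k=2: c = 8+4 = 12
p=2,k=3: c = 12+6 = 18
p=2,k=4: c = 18+8 = 26
p=3,k=0: c = 26+0 = 26
p=3,k=1: c = 26+3 = 29
p=3,k=2: c = 29+6 = 35
p=3,k=3: c = 35+9 = 44
p=3,k=4: c = 44+12 = 56
p=3,k=5: c = 56+15 = 71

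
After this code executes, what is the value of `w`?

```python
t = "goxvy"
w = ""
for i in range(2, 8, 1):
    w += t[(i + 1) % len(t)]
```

'vygoxv'

i=2: add t[3]='v' → 'v'
i=3: add t[4]='y' → 'vy'
i=4: add t[0]='g' → 'vyg'
i=5: add t[1]='o' → 'vygo'
i=6: add t[2]='x' → 'vygox'
i=7: add t[3]='v' → 'vygoxv'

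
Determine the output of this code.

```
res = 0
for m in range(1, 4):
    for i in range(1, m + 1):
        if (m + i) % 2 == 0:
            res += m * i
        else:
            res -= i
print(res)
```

m=1,i=1: even sum, res = 0+1 = 1
m=2,i=1: odd sum, res = 1-1 = 0
m=2,i=2: even sum, res = 0+4 = 4
m=3,i=1: even sum, res = 4+3 = 7
m=3,i=2: odd sum, res = 7-2 = 5
m=3,i=3: even sum, res = 5+9 = 14

14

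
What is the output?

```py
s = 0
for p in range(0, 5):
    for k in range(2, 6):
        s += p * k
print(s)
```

140

p=0,k=2: s = 0+0 = 0
p=0,k=3: s = 0+0 = 0
p=0,k=4: s = 0+0 = 0
p=0,k=5: s = 0+0 = 0
p=1,k=2: s = 0+2 = 2
p=1,k=3: s = 2+3 = 5
p=1,k=4: s = 5+4 = 9
p=1,k=5: s = 9+5 = 14
p=2,k=2: s = 14+4 = 18
p=2,k=3: s = 18+6 = 24
p=2,k=4: s = 24+8 = 32
p=2,k=5: s = 32+10 = 42
p=3,k=2: s = 42+6 = 48
p=3,k=3: s = 48+9 = 57
p=3,k=4: s = 57+12 = 69
p=3,k=5: s = 69+15 = 84
p=4,k=2: s = 84+8 = 92
p=4,k=3: s = 92+12 = 104
p=4,k=4: s = 104+16 = 120
p=4,k=5: s = 120+20 = 140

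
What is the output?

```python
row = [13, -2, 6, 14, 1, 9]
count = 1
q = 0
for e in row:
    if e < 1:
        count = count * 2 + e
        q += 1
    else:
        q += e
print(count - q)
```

e=13: not <1; q=13
e=-2: <1, count = 1*2+(-2) = 0; q=14
e=6: not <1; q=20
e=14: not <1; q=34
e=1: not <1; q=35
e=9: not <1; q=44
count-q = 0-44 = -44

-44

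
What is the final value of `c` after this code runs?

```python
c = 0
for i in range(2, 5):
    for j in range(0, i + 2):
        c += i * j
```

i=2,j=0: c = 0+0 = 0
i=2,j=1: c = 0+2 = 2
i=2,j=2: c = 2+4 = 6
i=2,j=3: c = 6+6 = 12
i=3,j=0: c = 12+0 = 12
i=3,j=1: c = 12+3 = 15
i=3,j=2: c = 15+6 = 21
i=3,j=3: c = 21+9 = 30
i=3,j=4: c = 30+12 = 42
i=4,j=0: c = 42+0 = 42
i=4,j=1: c = 42+4 = 46
i=4,j=2: c = 46+8 = 54
i=4,j=3: c = 54+12 = 66
i=4,j=4: c = 66+16 = 82
i=4,j=5: c = 82+20 = 102

102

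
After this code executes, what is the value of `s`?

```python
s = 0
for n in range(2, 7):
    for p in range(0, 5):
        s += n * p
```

n=2,p=0: s = 0+0 = 0
n=2,p=1: s = 0+2 = 2
n=2,p=2: s = 2+4 = 6
n=2,p=3: s = 6+6 = 12
n=2,p=4: s = 12+8 = 20
n=3,p=0: s = 20+0 = 20
n=3,p=1: s = 20+3 = 23
n=3,p=2: s = 23+6 = 29
n=3,p=3: s = 29+9 = 38
n=3,p=4: s = 38+12 = 50
n=4,p=0: s = 50+0 = 50
n=4,p=1: s = 50+4 = 54
n=4,p=2: s = 54+8 = 62
n=4,p=3: s = 62+12 = 74
n=4,p=4: s = 74+16 = 90
n=5,p=0: s = 90+0 = 90
n=5,p=1: s = 90+5 = 95
n=5,p=2: s = 95+10 = 105
n=5,p=3: s = 105+15 = 120
n=5,p=4: s = 120+20 = 140
n=6,p=0: s = 140+0 = 140
n=6,p=1: s = 140+6 = 146
n=6,p=2: s = 146+12 = 158
n=6,p=3: s = 158+18 = 176
n=6,p=4: s = 176+24 = 200

200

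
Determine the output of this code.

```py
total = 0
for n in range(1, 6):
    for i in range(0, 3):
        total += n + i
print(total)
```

n=1,i=0: total = 0+1 = 1
n=1,i=1: total = 1+2 = 3
n=1,i=2: total = 3+3 = 6
n=2,i=0: total = 6+2 = 8
n=2,i=1: total = 8+3 = 11
n=2,i=2: total = 11+4 = 15
n=3,i=0: total = 15+3 = 18
n=3,i=1: total = 18+4 = 22
n=3,i=2: total = 22+5 = 27
n=4,i=0: total = 27+4 = 31
n=4,i=1: total = 31+5 = 36
n=4,i=2: total = 36+6 = 42
n=5,i=0: total = 42+5 = 47
n=5,i=1: total = 47+6 = 53
n=5,i=2: total = 53+7 = 60

60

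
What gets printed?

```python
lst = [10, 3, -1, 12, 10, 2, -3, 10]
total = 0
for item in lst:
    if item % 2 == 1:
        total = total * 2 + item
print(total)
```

7

item=10: not odd
item=3: odd, total = 0*2+3 = 3
item=-1: odd, total = 3*2+(-1) = 5
item=12: not odd
item=10: not odd
item=2: not odd
item=-3: odd, total = 5*2+(-3) = 7
item=10: not odd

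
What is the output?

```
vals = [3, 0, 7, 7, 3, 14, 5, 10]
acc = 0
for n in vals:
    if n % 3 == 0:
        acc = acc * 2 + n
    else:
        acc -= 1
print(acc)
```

n=3: %3==0, acc = 0*2+3 = 3
n=0: %3==0, acc = 3*2+0 = 6
n=7: not %3==0, acc = 6-1 = 5
n=7: not %3==0, acc = 5-1 = 4
n=3: %3==0, acc = 4*2+3 = 11
n=14: not %3==0, acc = 11-1 = 10
n=5: not %3==0, acc = 10-1 = 9
n=10: not %3==0, acc = 9-1 = 8

8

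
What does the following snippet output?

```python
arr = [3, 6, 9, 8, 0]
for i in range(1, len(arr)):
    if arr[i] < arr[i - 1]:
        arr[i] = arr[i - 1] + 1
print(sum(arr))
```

i=1: 6>=3, unchanged → [3, 6, 9, 8, 0]
i=2: 9>=6, unchanged → [3, 6, 9, 8, 0]
i=3: 8<9, arr[3] = 9+1 = 10 → [3, 6, 9, 10, 0]
i=4: 0<10, arr[4] = 10+1 = 11 → [3, 6, 9, 10, 11]
sum = 39

39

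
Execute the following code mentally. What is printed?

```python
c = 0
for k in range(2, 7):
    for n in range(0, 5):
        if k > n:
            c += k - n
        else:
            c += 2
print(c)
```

k=2,n=0: 2>0, c = 0+2 = 2
k=2,n=1: 2>1, c = 2+1 = 3
k=2,n=2: not 2>2, c = 3+2 = 5
k=2,n=3: not 2>3, c = 5+2 = 7
k=2,n=4: not 2>4, c = 7+2 = 9
k=3,n=0: 3>0, c = 9+3 = 12
k=3,n=1: 3>1, c = 12+2 = 14
k=3,n=2: 3>2, c = 14+1 = 15
k=3,n=3: not 3>3, c = 15+2 = 17
k=3,n=4: not 3>4, c = 17+2 = 19
k=4,n=0: 4>0, c = 19+4 = 23
k=4,n=1: 4>1, c = 23+3 = 26
k=4,n=2: 4>2, c = 26+2 = 28
k=4,n=3: 4>3, c = 28+1 = 29
k=4,n=4: not 4>4, c = 29+2 = 31
k=5,n=0: 5>0, c = 31+5 = 36
k=5,n=1: 5>1, c = 36+4 = 40
k=5,n=2: 5>2, c = 40+3 = 43
k=5,n=3: 5>3, c = 43+2 = 45
k=5,n=4: 5>4, c = 45+1 = 46
k=6,n=0: 6>0, c = 46+6 = 52
k=6,n=1: 6>1, c = 52+5 = 57
k=6,n=2: 6>2, c = 57+4 = 61
k=6,n=3: 6>3, c = 61+3 = 64
k=6,n=4: 6>4, c = 64+2 = 66

66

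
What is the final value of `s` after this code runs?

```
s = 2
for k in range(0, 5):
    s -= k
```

k=0: s = 2-0 = 2
k=1: s = 2-1 = 1
k=2: s = 1-2 = -1
k=3: s = (-1)-3 = -4
k=4: s = (-4)-4 = -8

-8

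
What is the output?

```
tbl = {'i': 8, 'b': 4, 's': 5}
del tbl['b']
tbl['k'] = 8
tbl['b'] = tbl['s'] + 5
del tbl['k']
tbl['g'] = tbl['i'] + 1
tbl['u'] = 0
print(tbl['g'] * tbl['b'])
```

90

del 'b' → {'i': 8, 's': 5}
tbl['k'] = 8 → {'i': 8, 's': 5, 'k': 8}
tbl['b'] = tbl['s']+5 = 10 → {'i': 8, 's': 5, 'k': 8, 'b': 10}
del 'k' → {'i': 8, 's': 5, 'b': 10}
tbl['g'] = tbl['i']+1 = 9 → {'i': 8, 's': 5, 'b': 10, 'g': 9}
tbl['u'] = 0 → {'i': 8, 's': 5, 'b': 10, 'g': 9, 'u': 0}
tbl['g']*tbl['b'] = 9*10 = 90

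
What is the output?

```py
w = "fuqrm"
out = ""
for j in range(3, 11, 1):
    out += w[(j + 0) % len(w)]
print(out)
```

rmfuqrmf

j=3: add w[3]='r' → 'r'
j=4: add w[4]='m' → 'rm'
j=5: add w[0]='f' → 'rmf'
j=6: add w[1]='u' → 'rmfu'
j=7: add w[2]='q' → 'rmfuq'
j=8: add w[3]='r' → 'rmfuqr'
j=9: add w[4]='m' → 'rmfuqrm'
j=10: add w[0]='f' → 'rmfuqrmf'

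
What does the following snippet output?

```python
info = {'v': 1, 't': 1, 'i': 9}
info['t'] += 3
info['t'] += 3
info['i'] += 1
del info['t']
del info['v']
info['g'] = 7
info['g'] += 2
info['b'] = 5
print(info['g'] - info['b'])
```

4

info['t'] = 1+3 = 4 → {'v': 1, 't': 4, 'i': 9}
info['t'] = 4+3 = 7 → {'v': 1, 't': 7, 'i': 9}
info['i'] = 9+1 = 10 → {'v': 1, 't': 7, 'i': 10}
del 't' → {'v': 1, 'i': 10}
del 'v' → {'i': 10}
info['g'] = 7 → {'i': 10, 'g': 7}
info['g'] = 7+2 = 9 → {'i': 10, 'g': 9}
info['b'] = 5 → {'i': 10, 'g': 9, 'b': 5}
info['g']-info['b'] = 9-5 = 4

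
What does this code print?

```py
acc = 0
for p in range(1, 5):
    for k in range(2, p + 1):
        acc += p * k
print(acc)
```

55

p=2,k=2: acc = 0+4 = 4
p=3,k=2: acc = 4+6 = 10
p=3,k=3: acc = 10+9 = 19
p=4,k=2: acc = 19+8 = 27
p=4,k=3: acc = 27+12 = 39
p=4,k=4: acc = 39+16 = 55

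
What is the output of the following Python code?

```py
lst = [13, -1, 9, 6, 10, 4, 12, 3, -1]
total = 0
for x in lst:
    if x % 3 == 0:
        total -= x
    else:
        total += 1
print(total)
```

-25

x=13: not %3==0, total = 0+1 = 1
x=-1: not %3==0, total = 1+1 = 2
x=9: %3==0, total = 2-9 = -7
x=6: %3==0, total = (-7)-6 = -13
x=10: not %3==0, total = (-13)+1 = -12
x=4: not %3==0, total = (-12)+1 = -11
x=12: %3==0, total = (-11)-12 = -23
x=3: %3==0, total = (-23)-3 = -26
x=-1: not %3==0, total = (-26)+1 = -25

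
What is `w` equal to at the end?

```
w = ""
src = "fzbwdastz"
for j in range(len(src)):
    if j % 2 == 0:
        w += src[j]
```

j=0: add 'f' → 'f'
j=1: skip
j=2: add 'b' → 'fb'
j=3: skip
j=4: add 'd' → 'fbd'
j=5: skip
j=6: add 's' → 'fbds'
j=7: skip
j=8: add 'z' → 'fbdsz'

'fbdsz'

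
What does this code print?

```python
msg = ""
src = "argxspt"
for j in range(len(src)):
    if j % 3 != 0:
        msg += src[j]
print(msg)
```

rgsp

j=0: skip
j=1: add 'r' → 'r'
j=2: add 'g' → 'rg'
j=3: skip
j=4: add 's' → 'rgs'
j=5: add 'p' → 'rgsp'
j=6: skip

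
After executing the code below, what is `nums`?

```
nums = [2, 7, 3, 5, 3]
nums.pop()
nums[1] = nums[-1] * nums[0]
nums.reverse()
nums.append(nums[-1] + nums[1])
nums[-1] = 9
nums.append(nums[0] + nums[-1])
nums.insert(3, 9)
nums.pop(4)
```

[5, 3, 10, 9, 9, 14]

pop() removes 3 → [2, 7, 3, 5]
nums[1] = nums[-1]*nums[0] = 5*2 = 10 → [2, 10, 3, 5]
reverse → [5, 3, 10, 2]
append nums[-1]+nums[1] = 2+3 = 5 → [5, 3, 10, 2, 5]
nums[-1] = 9 → [5, 3, 10, 2, 9]
append nums[0]+nums[-1] = 5+9 = 14 → [5, 3, 10, 2, 9, 14]
insert 9 at 3 → [5, 3, 10, 9, 2, 9, 14]
pop(4) removes 2 → [5, 3, 10, 9, 9, 14]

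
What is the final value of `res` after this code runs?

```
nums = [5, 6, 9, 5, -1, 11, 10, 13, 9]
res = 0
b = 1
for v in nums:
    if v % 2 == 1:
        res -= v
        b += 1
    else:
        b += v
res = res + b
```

-27

v=5: odd, res = 0-5 = -5; b=2
v=6: not odd; b=8
v=9: odd, res = (-5)-9 = -14; b=9
v=5: odd, res = (-14)-5 = -19; b=10
v=-1: odd, res = (-19)-(-1) = -18; b=11
v=11: odd, res = (-18)-11 = -29; b=12
v=10: not odd; b=22
v=13: odd, res = (-29)-13 = -42; b=23
v=9: odd, res = (-42)-9 = -51; b=24
res+b = (-51)+24 = -27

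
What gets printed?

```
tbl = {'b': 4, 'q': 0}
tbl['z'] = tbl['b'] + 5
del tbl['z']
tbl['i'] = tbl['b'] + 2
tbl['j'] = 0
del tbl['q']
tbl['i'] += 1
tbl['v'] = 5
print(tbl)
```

{'b': 4, 'i': 7, 'j': 0, 'v': 5}

tbl['z'] = tbl['b']+5 = 9 → {'b': 4, 'q': 0, 'z': 9}
del 'z' → {'b': 4, 'q': 0}
tbl['i'] = tbl['b']+2 = 6 → {'b': 4, 'q': 0, 'i': 6}
tbl['j'] = 0 → {'b': 4, 'q': 0, 'i': 6, 'j': 0}
del 'q' → {'b': 4, 'i': 6, 'j': 0}
tbl['i'] = 6+1 = 7 → {'b': 4, 'i': 7, 'j': 0}
tbl['v'] = 5 → {'b': 4, 'i': 7, 'j': 0, 'v': 5}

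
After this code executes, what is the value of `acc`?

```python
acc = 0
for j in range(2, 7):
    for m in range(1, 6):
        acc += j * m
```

j=2,m=1: acc = 0+2 = 2
j=2,m=2: acc = 2+4 = 6
j=2,m=3: acc = 6+6 = 12
j=2,m=4: acc = 12+8 = 20
j=2,m=5: acc = 20+10 = 30
j=3,m=1: acc = 30+3 = 33
j=3,m=2: acc = 33+6 = 39
j=3,m=3: acc = 39+9 = 48
j=3,m=4: acc = 48+12 = 60
j=3,m=5: acc = 60+15 = 75
j=4,m=1: acc = 75+4 = 79
j=4,m=2: acc = 79+8 = 87
j=4,m=3: acc = 87+12 = 99
j=4,m=4: acc = 99+16 = 115
j=4,m=5: acc = 115+20 = 135
j=5,m=1: acc = 135+5 = 140
j=5,m=2: acc = 140+10 = 150
j=5,m=3: acc = 150+15 = 165
j=5,m=4: acc = 165+20 = 185
j=5,m=5: acc = 185+25 = 210
j=6,m=1: acc = 210+6 = 216
j=6,m=2: acc = 216+12 = 228
j=6,m=3: acc = 228+18 = 246
j=6,m=4: acc = 246+24 = 270
j=6,m=5: acc = 270+30 = 300

300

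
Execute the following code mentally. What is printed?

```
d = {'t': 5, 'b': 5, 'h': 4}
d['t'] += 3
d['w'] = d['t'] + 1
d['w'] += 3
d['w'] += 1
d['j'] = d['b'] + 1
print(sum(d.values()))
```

d['t'] = 5+3 = 8 → {'t': 8, 'b': 5, 'h': 4}
d['w'] = d['t']+1 = 9 → {'t': 8, 'b': 5, 'h': 4, 'w': 9}
d['w'] = 9+3 = 12 → {'t': 8, 'b': 5, 'h': 4, 'w': 12}
d['w'] = 12+1 = 13 → {'t': 8, 'b': 5, 'h': 4, 'w': 13}
d['j'] = d['b']+1 = 6 → {'t': 8, 'b': 5, 'h': 4, 'w': 13, 'j': 6}
sum of values = 36

36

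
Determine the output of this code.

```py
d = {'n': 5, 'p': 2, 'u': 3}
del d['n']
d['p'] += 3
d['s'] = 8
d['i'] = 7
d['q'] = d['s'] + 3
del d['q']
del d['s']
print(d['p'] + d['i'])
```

del 'n' → {'p': 2, 'u': 3}
d['p'] = 2+3 = 5 → {'p': 5, 'u': 3}
d['s'] = 8 → {'p': 5, 'u': 3, 's': 8}
d['i'] = 7 → {'p': 5, 'u': 3, 's': 8, 'i': 7}
d['q'] = d['s']+3 = 11 → {'p': 5, 'u': 3, 's': 8, 'i': 7, 'q': 11}
del 'q' → {'p': 5, 'u': 3, 's': 8, 'i': 7}
del 's' → {'p': 5, 'u': 3, 'i': 7}
d['p']+d['i'] = 5+7 = 12

12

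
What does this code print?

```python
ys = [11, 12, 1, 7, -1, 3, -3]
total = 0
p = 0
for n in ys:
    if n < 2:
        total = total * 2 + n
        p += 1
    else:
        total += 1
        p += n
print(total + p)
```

n=11: not <2, total = 0+1 = 1; p=11
n=12: not <2, total = 1+1 = 2; p=23
n=1: <2, total = 2*2+1 = 5; p=24
n=7: not <2, total = 5+1 = 6; p=31
n=-1: <2, total = 6*2+(-1) = 11; p=32
n=3: not <2, total = 11+1 = 12; p=35
n=-3: <2, total = 12*2+(-3) = 21; p=36
total+p = 21+36 = 57

57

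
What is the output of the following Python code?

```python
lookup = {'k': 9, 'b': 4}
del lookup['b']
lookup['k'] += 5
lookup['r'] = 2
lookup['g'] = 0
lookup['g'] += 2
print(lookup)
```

del 'b' → {'k': 9}
lookup['k'] = 9+5 = 14 → {'k': 14}
lookup['r'] = 2 → {'k': 14, 'r': 2}
lookup['g'] = 0 → {'k': 14, 'r': 2, 'g': 0}
lookup['g'] = 0+2 = 2 → {'k': 14, 'r': 2, 'g': 2}

{'k': 14, 'r': 2, 'g': 2}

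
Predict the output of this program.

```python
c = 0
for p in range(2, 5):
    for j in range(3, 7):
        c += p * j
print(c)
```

p=2,j=3: c = 0+6 = 6
p=2,j=4: c = 6+8 = 14
p=2,j=5: c = 14+10 = 24
p=2,j=6: c = 24+12 = 36
p=3,j=3: c = 36+9 = 45
p=3,j=4: c = 45+12 = 57
p=3,j=5: c = 57+15 = 72
p=3,j=6: c = 72+18 = 90
p=4,j=3: c = 90+12 = 102
p=4,j=4: c = 102+16 = 118
p=4,j=5: c = 118+20 = 138
p=4,j=6: c = 138+24 = 162

162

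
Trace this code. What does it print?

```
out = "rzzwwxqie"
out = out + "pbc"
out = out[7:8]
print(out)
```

i

+ 'pbc' → 'rzzwwxqiepbc'
slice [7:8] → 'i'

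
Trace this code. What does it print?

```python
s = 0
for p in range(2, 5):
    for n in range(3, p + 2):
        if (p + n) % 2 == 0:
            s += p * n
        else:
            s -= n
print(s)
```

p=2,n=3: odd sum, s = 0-3 = -3
p=3,n=3: even sum, s = (-3)+9 = 6
p=3,n=4: odd sum, s = 6-4 = 2
p=4,n=3: odd sum, s = 2-3 = -1
p=4,n=4: even sum, s = (-1)+16 = 15
p=4,n=5: odd sum, s = 15-5 = 10

10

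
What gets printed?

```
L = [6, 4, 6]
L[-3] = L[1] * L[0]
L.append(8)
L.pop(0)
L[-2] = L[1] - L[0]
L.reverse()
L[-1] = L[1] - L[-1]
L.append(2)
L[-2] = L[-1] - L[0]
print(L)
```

L[-3] = L[1]*L[0] = 4*6 = 24 → [24, 4, 6]
append 8 → [24, 4, 6, 8]
pop(0) removes 24 → [4, 6, 8]
L[-2] = L[1]-L[0] = 6-4 = 2 → [4, 2, 8]
reverse → [8, 2, 4]
L[-1] = L[1]-L[-1] = 2-4 = -2 → [8, 2, -2]
append 2 → [8, 2, -2, 2]
L[-2] = L[-1]-L[0] = 2-8 = -6 → [8, 2, -6, 2]

[8, 2, -6, 2]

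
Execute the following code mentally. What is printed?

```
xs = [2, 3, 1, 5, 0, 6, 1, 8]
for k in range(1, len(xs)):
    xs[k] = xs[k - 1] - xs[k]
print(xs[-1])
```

-22

k=1: xs[1] = 2-3 = -1 → [2, -1, 1, 5, 0, 6, 1, 8]
k=2: xs[2] = (-1)-1 = -2 → [2, -1, -2, 5, 0, 6, 1, 8]
k=3: xs[3] = (-2)-5 = -7 → [2, -1, -2, -7, 0, 6, 1, 8]
k=4: xs[4] = (-7)-0 = -7 → [2, -1, -2, -7, -7, 6, 1, 8]
k=5: xs[5] = (-7)-6 = -13 → [2, -1, -2, -7, -7, -13, 1, 8]
k=6: xs[6] = (-13)-1 = -14 → [2, -1, -2, -7, -7, -13, -14, 8]
k=7: xs[7] = (-14)-8 = -22 → [2, -1, -2, -7, -7, -13, -14, -22]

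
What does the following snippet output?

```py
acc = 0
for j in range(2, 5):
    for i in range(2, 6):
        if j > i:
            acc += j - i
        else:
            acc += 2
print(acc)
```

j=2,i=2: not 2>2, acc = 0+2 = 2
j=2,i=3: not 2>3, acc = 2+2 = 4
j=2,i=4: not 2>4, acc = 4+2 = 6
j=2,i=5: not 2>5, acc = 6+2 = 8
j=3,i=2: 3>2, acc = 8+1 = 9
j=3,i=3: not 3>3, acc = 9+2 = 11
j=3,i=4: not 3>4, acc = 11+2 = 13
j=3,i=5: not 3>5, acc = 13+2 = 15
j=4,i=2: 4>2, acc = 15+2 = 17
j=4,i=3: 4>3, acc = 17+1 = 18
j=4,i=4: not 4>4, acc = 18+2 = 20
j=4,i=5: not 4>5, acc = 20+2 = 22

22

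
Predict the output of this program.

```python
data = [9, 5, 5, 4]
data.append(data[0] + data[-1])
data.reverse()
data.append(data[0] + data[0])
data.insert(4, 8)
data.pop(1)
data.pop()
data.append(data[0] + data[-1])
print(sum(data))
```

append data[0]+data[-1] = 9+4 = 13 → [9, 5, 5, 4, 13]
reverse → [13, 4, 5, 5, 9]
append data[0]+data[0] = 13+13 = 26 → [13, 4, 5, 5, 9, 26]
insert 8 at 4 → [13, 4, 5, 5, 8, 9, 26]
pop(1) removes 4 → [13, 5, 5, 8, 9, 26]
pop() removes 26 → [13, 5, 5, 8, 9]
append data[0]+data[-1] = 13+9 = 22 → [13, 5, 5, 8, 9, 22]
sum = 62

62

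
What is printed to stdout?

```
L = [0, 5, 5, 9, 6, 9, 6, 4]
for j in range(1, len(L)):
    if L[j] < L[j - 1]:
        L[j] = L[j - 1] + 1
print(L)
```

[0, 5, 5, 9, 10, 11, 12, 13]

j=1: 5>=0, unchanged → [0, 5, 5, 9, 6, 9, 6, 4]
j=2: 5>=5, unchanged → [0, 5, 5, 9, 6, 9, 6, 4]
j=3: 9>=5, unchanged → [0, 5, 5, 9, 6, 9, 6, 4]
j=4: 6<9, L[4] = 9+1 = 10 → [0, 5, 5, 9, 10, 9, 6, 4]
j=5: 9<10, L[5] = 10+1 = 11 → [0, 5, 5, 9, 10, 11, 6, 4]
j=6: 6<11, L[6] = 11+1 = 12 → [0, 5, 5, 9, 10, 11, 12, 4]
j=7: 4<12, L[7] = 12+1 = 13 → [0, 5, 5, 9, 10, 11, 12, 13]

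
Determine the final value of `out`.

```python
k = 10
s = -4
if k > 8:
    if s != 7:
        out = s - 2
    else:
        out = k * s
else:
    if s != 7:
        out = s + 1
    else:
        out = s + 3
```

-6

k=10, s=-4
k > 8 is True; s != 7 is True
→ out = s - 2 = -6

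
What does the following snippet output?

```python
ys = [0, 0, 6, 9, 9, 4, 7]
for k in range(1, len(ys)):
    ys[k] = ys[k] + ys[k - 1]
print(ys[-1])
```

k=1: ys[1] = 0+0 = 0 → [0, 0, 6, 9, 9, 4, 7]
k=2: ys[2] = 6+0 = 6 → [0, 0, 6, 9, 9, 4, 7]
k=3: ys[3] = 9+6 = 15 → [0, 0, 6, 15, 9, 4, 7]
k=4: ys[4] = 9+15 = 24 → [0, 0, 6, 15, 24, 4, 7]
k=5: ys[5] = 4+24 = 28 → [0, 0, 6, 15, 24, 28, 7]
k=6: ys[6] = 7+28 = 35 → [0, 0, 6, 15, 24, 28, 35]

35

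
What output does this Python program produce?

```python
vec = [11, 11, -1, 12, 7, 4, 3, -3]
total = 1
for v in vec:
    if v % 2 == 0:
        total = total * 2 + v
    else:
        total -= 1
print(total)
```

v=11: not even, total = 1-1 = 0
v=11: not even, total = 0-1 = -1
v=-1: not even, total = (-1)-1 = -2
v=12: even, total = (-2)*2+12 = 8
v=7: not even, total = 8-1 = 7
v=4: even, total = 7*2+4 = 18
v=3: not even, total = 18-1 = 17
v=-3: not even, total = 17-1 = 16

16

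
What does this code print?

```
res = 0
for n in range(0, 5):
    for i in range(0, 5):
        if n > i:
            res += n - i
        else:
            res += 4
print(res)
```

80

n=0,i=0: not 0>0, res = 0+4 = 4
n=0,i=1: not 0>1, res = 4+4 = 8
n=0,i=2: not 0>2, res = 8+4 = 12
n=0,i=3: not 0>3, res = 12+4 = 16
n=0,i=4: not 0>4, res = 16+4 = 20
n=1,i=0: 1>0, res = 20+1 = 21
n=1,i=1: not 1>1, res = 21+4 = 25
n=1,i=2: not 1>2, res = 25+4 = 29
n=1,i=3: not 1>3, res = 29+4 = 33
n=1,i=4: not 1>4, res = 33+4 = 37
n=2,i=0: 2>0, res = 37+2 = 39
n=2,i=1: 2>1, res = 39+1 = 40
n=2,i=2: not 2>2, res = 40+4 = 44
n=2,i=3: not 2>3, res = 44+4 = 48
n=2,i=4: not 2>4, res = 48+4 = 52
n=3,i=0: 3>0, res = 52+3 = 55
n=3,i=1: 3>1, res = 55+2 = 57
n=3,i=2: 3>2, res = 57+1 = 58
n=3,i=3: not 3>3, res = 58+4 = 62
n=3,i=4: not 3>4, res = 62+4 = 66
n=4,i=0: 4>0, res = 66+4 = 70
n=4,i=1: 4>1, res = 70+3 = 73
n=4,i=2: 4>2, res = 73+2 = 75
n=4,i=3: 4>3, res = 75+1 = 76
n=4,i=4: not 4>4, res = 76+4 = 80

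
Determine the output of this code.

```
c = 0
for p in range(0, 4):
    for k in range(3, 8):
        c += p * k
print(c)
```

p=0,k=3: c = 0+0 = 0
p=0,k=4: c = 0+0 = 0
p=0,k=5: c = 0+0 = 0
p=0,k=6: c = 0+0 = 0
p=0,k=7: c = 0+0 = 0
p=1,k=3: c = 0+3 = 3
p=1,k=4: c = 3+4 = 7
p=1,k=5: c = 7+5 = 12
p=1,k=6: c = 12+6 = 18
p=1,k=7: c = 18+7 = 25
p=2,k=3: c = 25+6 = 31
p=2,k=4: c = 31+8 = 39
p=2,k=5: c = 39+10 = 49
p=2,k=6: c = 49+12 = 61
p=2,k=7: c = 61+14 = 75
p=3,k=3: c = 75+9 = 84
p=3,k=4: c = 84+12 = 96
p=3,k=5: c = 96+15 = 111
p=3,k=6: c = 111+18 = 129
p=3,k=7: c = 129+21 = 150

150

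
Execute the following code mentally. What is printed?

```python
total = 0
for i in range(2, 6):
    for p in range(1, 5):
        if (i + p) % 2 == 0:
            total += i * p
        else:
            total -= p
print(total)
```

i=2,p=1: odd sum, total = 0-1 = -1
i=2,p=2: even sum, total = (-1)+4 = 3
i=2,p=3: odd sum, total = 3-3 = 0
i=2,p=4: even sum, total = 0+8 = 8
i=3,p=1: even sum, total = 8+3 = 11
i=3,p=2: odd sum, total = 11-2 = 9
i=3,p=3: even sum, total = 9+9 = 18
i=3,p=4: odd sum, total = 18-4 = 14
i=4,p=1: odd sum, total = 14-1 = 13
i=4,p=2: even sum, total = 13+8 = 21
i=4,p=3: odd sum, total = 21-3 = 18
i=4,p=4: even sum, total = 18+16 = 34
i=5,p=1: even sum, total = 34+5 = 39
i=5,p=2: odd sum, total = 39-2 = 37
i=5,p=3: even sum, total = 37+15 = 52
i=5,p=4: odd sum, total = 52-4 = 48

48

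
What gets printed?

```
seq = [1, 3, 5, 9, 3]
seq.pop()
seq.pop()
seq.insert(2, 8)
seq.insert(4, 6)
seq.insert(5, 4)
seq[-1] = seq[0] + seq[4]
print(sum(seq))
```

30

pop() removes 3 → [1, 3, 5, 9]
pop() removes 9 → [1, 3, 5]
insert 8 at 2 → [1, 3, 8, 5]
insert 6 at 4 → [1, 3, 8, 5, 6]
insert 4 at 5 → [1, 3, 8, 5, 6, 4]
seq[-1] = seq[0]+seq[4] = 1+6 = 7 → [1, 3, 8, 5, 6, 7]
sum = 30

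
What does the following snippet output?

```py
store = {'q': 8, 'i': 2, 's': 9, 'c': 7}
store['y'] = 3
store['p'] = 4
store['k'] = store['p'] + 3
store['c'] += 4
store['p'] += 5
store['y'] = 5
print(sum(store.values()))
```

51

store['y'] = 3 → {'q': 8, 'i': 2, 's': 9, 'c': 7, 'y': 3}
store['p'] = 4 → {'q': 8, 'i': 2, 's': 9, 'c': 7, 'y': 3, 'p': 4}
store['k'] = store['p']+3 = 7 → {'q': 8, 'i': 2, 's': 9, 'c': 7, 'y': 3, 'p': 4, 'k': 7}
store['c'] = 7+4 = 11 → {'q': 8, 'i': 2, 's': 9, 'c': 11, 'y': 3, 'p': 4, 'k': 7}
store['p'] = 4+5 = 9 → {'q': 8, 'i': 2, 's': 9, 'c': 11, 'y': 3, 'p': 9, 'k': 7}
store['y'] = 5 → {'q': 8, 'i': 2, 's': 9, 'c': 11, 'y': 5, 'p': 9, 'k': 7}
sum of values = 51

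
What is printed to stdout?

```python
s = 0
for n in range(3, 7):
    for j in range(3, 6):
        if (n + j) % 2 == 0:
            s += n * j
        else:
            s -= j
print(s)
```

n=3,j=3: even sum, s = 0+9 = 9
n=3,j=4: odd sum, s = 9-4 = 5
n=3,j=5: even sum, s = 5+15 = 20
n=4,j=3: odd sum, s = 20-3 = 17
n=4,j=4: even sum, s = 17+16 = 33
n=4,j=5: odd sum, s = 33-5 = 28
n=5,j=3: even sum, s = 28+15 = 43
n=5,j=4: odd sum, s = 43-4 = 39
n=5,j=5: even sum, s = 39+25 = 64
n=6,j=3: odd sum, s = 64-3 = 61
n=6,j=4: even sum, s = 61+24 = 85
n=6,j=5: odd sum, s = 85-5 = 80

80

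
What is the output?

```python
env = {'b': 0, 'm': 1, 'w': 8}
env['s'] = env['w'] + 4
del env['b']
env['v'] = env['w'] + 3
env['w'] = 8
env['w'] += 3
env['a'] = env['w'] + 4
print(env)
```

env['s'] = env['w']+4 = 12 → {'b': 0, 'm': 1, 'w': 8, 's': 12}
del 'b' → {'m': 1, 'w': 8, 's': 12}
env['v'] = env['w']+3 = 11 → {'m': 1, 'w': 8, 's': 12, 'v': 11}
env['w'] = 8 → {'m': 1, 'w': 8, 's': 12, 'v': 11}
env['w'] = 8+3 = 11 → {'m': 1, 'w': 11, 's': 12, 'v': 11}
env['a'] = env['w']+4 = 15 → {'m': 1, 'w': 11, 's': 12, 'v': 11, 'a': 15}

{'m': 1, 'w': 11, 's': 12, 'v': 11, 'a': 15}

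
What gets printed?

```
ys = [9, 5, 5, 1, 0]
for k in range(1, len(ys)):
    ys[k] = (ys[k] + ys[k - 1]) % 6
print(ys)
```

[9, 2, 1, 2, 2]

k=1: ys[1] = (5+9)%6 = 2 → [9, 2, 5, 1, 0]
k=2: ys[2] = (5+2)%6 = 1 → [9, 2, 1, 1, 0]
k=3: ys[3] = (1+1)%6 = 2 → [9, 2, 1, 2, 0]
k=4: ys[4] = (0+2)%6 = 2 → [9, 2, 1, 2, 2]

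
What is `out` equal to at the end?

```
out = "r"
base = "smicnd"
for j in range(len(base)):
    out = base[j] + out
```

'dncimsr'

j=0: prepend 's' → 'sr'
j=1: prepend 'm' → 'msr'
j=2: prepend 'i' → 'imsr'
j=3: prepend 'c' → 'cimsr'
j=4: prepend 'n' → 'ncimsr'
j=5: prepend 'd' → 'dncimsr'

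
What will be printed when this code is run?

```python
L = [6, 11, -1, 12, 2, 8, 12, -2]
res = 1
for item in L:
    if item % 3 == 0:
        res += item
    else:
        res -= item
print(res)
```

item=6: %3==0, res = 1+6 = 7
item=11: not %3==0, res = 7-11 = -4
item=-1: not %3==0, res = (-4)-(-1) = -3
item=12: %3==0, res = (-3)+12 = 9
item=2: not %3==0, res = 9-2 = 7
item=8: not %3==0, res = 7-8 = -1
item=12: %3==0, res = (-1)+12 = 11
item=-2: not %3==0, res = 11-(-2) = 13

13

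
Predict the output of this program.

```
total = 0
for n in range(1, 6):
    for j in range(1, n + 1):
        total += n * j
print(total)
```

n=1,j=1: total = 0+1 = 1
n=2,j=1: total = 1+2 = 3
n=2,j=2: total = 3+4 = 7
n=3,j=1: total = 7+3 = 10
n=3,j=2: total = 10+6 = 16
n=3,j=3: total = 16+9 = 25
n=4,j=1: total = 25+4 = 29
n=4,j=2: total = 29+8 = 37
n=4,j=3: total = 37+12 = 49
n=4,j=4: total = 49+16 = 65
n=5,j=1: total = 65+5 = 70
n=5,j=2: total = 70+10 = 80
n=5,j=3: total = 80+15 = 95
n=5,j=4: total = 95+20 = 115
n=5,j=5: total = 115+25 = 140

140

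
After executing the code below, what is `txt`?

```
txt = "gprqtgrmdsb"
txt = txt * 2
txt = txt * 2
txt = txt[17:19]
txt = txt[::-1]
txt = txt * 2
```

repeat ×2 → 'gprqtgrmdsbgprqtgrmdsb'
repeat ×2 → 'gprqtgrmdsbgprqtgrmdsbgprqtgrmdsbgprqtgrmdsb'
slice [17:19] → 'rm'
reverse → 'mr'
repeat ×2 → 'mrmr'

'mrmr'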